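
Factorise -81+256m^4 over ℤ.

Write as (16m^2)² − (9)², then factor 16m^2-9 once more.

(4m+3)(4m-3)(16m^2+9)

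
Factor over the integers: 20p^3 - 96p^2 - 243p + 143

(2p - 1)(2p - 13)(5p + 11)

Trying the rational-root candidates, p = 13/2 is a root, giving the factor (2p - 13) and quotient 10p^2 + 17p - 11.
The remaining quadratic factors as (2p - 1)(5p + 11).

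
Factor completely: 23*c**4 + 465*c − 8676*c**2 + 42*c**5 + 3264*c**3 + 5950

Among the possible rational roots, c = 2 is a root, so (c − 2) is a factor; dividing leaves 42*c**4 + 107*c**3 + 3478*c**2 − 1720*c − 2975.
Then c = −5/7 is a root, so (7*c + 5) divides it; the quotient is 6*c**3 + 11*c**2 + 489*c − 595.
Next, c = 7/6 is a root, so (6*c − 7) divides it; the quotient is c**2 + 3*c + 85.
The quadratic c**2 + 3*c + 85 has discriminant −331 < 0 and is irreducible over ℤ.

(6*c − 7)*(7*c + 5)*(c − 2)*(c**2 + 3*c + 85)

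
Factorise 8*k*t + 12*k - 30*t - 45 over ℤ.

(2*t + 3)*(4*k - 15)

Group as (8*k*t + 12*k) + (-30*t - 45) = 4*k*(2*t + 3) - 15*(2*t + 3).
Both groups share the factor (2*t + 3).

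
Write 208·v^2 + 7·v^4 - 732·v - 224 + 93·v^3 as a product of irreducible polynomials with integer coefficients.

Testing divisors of the constant over divisors of the leading coefficient, v = -8 is a root, so (v + 8) is a factor; dividing leaves 7·v^3 + 37·v^2 - 88·v - 28.
Continuing, v = 2 is a root, so (v - 2) divides it; the quotient is 7·v^2 + 51·v + 14.
The remaining quadratic factors as (v + 7)(7·v + 2).

(7·v + 2)·(v + 7)·(v + 8)·(v - 2)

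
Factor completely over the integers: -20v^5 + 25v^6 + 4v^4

v^4(5v - 2)^2

Factor out v^4 first: what remains is 25v^2 - 20v + 4.
Recognize a perfect-square trinomial with the parts 2 and 5v.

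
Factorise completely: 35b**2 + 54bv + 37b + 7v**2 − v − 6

(5b + 7v + 6)(7b + v − 1)

Group: 7b(5b + 7v + 6) + (v − 1)(5b + 7v + 6); both groups contain (5b + 7v + 6).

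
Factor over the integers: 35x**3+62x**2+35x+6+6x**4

Trying the rational-root candidates, x = -2 is a root, so (x+2) is a factor; dividing leaves 6x**3+23x**2+16x+3.
Next, x = -1/3 is a root, so (3x+1) divides it; the quotient is 2x**2+7x+3.
The remaining quadratic factors as (x+3)(2x+1).

(2x+1)(3x+1)(x+2)(x+3)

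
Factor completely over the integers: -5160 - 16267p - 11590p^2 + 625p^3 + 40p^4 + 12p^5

Testing divisors of the constant over divisors of the leading coefficient, p = 8 is a root, so (p - 8) divides it; the quotient is 12p^4 + 136p^3 + 1713p^2 + 2114p + 645.
Continuing, p = -1/2 is a root, so (2p + 1) is a factor; dividing leaves 6p^3 + 65p^2 + 824p + 645.
Next, p = -5/6 is a root, so (6p + 5) is a factor; dividing leaves p^2 + 10p + 129.
The quadratic p^2 + 10p + 129 has discriminant -416 < 0 and is irreducible over ℤ.

(2p + 1)(6p + 5)(p - 8)(p^2 + 10p + 129)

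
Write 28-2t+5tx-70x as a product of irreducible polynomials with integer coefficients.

Group as (5tx-2t) + (-70x+28) = t(5x-2) - 14(5x-2).
Both groups share the factor (5x-2).

(5x-2)(t-14)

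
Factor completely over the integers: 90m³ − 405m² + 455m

5m(3m − 7)(6m − 13)

Pull out the common factor 5m, then factor the remaining trinomial.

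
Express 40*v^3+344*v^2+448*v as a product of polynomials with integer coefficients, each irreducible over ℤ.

Pull out the common factor 8*v, then factor the remaining trinomial.

8*v*(5*v+8)*(v+7)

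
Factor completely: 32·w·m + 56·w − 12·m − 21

(4·m + 7)·(8·w − 3)

Group as (32·w·m + 56·w) + (−12·m − 21) = 8·w·(4·m + 7) − 3·(4·m + 7).
Both groups share the factor (4·m + 7).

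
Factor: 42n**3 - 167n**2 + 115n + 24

Testing divisors of the constant over divisors of the leading coefficient, n = -1/6 is a root, giving the factor (6n + 1) and quotient 7n**2 - 29n + 24.
The remaining quadratic factors as (n - 3)(7n - 8).

(6n + 1)(7n - 8)(n - 3)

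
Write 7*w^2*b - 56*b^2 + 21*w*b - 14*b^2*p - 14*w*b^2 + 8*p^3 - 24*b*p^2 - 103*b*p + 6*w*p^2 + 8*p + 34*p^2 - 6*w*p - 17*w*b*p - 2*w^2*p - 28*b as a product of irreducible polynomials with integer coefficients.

Group: w*(7*w*b - 2*w*p + 7*b*p + 28*b - 2*p^2 - 8*p) + (-2*b - 4*p - 1)*(7*w*b - 2*w*p + 7*b*p + 28*b - 2*p^2 - 8*p); both groups contain (7*w*b - 2*w*p + 7*b*p + 28*b - 2*p^2 - 8*p), so (w - 2*b - 4*p - 1) is a factor with cofactor 7*w*b - 2*w*p + 7*b*p + 28*b - 2*p^2 - 8*p.
The cofactor groups again: 7*w*b - 2*w*p + 7*b*p + 28*b - 2*p^2 - 8*p = w*(7*b - 2*p) + (p + 4)*(7*b - 2*p); both groups contain (7*b - 2*p), giving (w + p + 4)*(7*b - 2*p).

(w - 2*b - 4*p - 1)*(7*b - 2*p)*(w + p + 4)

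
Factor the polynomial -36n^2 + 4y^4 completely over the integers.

-4(3n + y^2)(3n - y^2)

Pull out the common factor 4, leaving -9n^2 + y^4.
Recognize a difference of squares with the parts y^2 and 3n.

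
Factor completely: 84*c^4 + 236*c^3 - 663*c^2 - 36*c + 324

(2*c + 9)*(2*c - 3)*(3*c + 2)*(7*c - 6)

Trying the rational-root candidates, c = 6/7 is a root, so (7*c - 6) is a factor; dividing leaves 12*c^3 + 44*c^2 - 57*c - 54.
Continuing, c = -9/2 is a root, so (2*c + 9) divides it; the quotient is 6*c^2 - 5*c - 6.
The remaining quadratic factors as (2*c - 3)(3*c + 2).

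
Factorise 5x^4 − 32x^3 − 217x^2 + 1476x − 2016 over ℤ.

(5x − 12)(x + 7)(x − 3)(x − 8)

Testing divisors of the constant over divisors of the leading coefficient, x = 8 is a root, giving the factor (x − 8) and quotient 5x^3 + 8x^2 − 153x + 252.
Continuing, x = 12/5 is a root, so (5x − 12) is a factor; dividing leaves x^2 + 4x − 21.
The remaining quadratic factors as (x − 3)(x + 7).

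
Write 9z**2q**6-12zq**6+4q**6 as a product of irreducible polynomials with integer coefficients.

q**6(3z-2)**2

Every term has a factor of q**6; factoring it out leaves 9z**2-12z+4.
Recognize a perfect-square trinomial with the parts 2 and 3z.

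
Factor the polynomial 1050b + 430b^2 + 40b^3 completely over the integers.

10b(4b + 15)(b + 7)

Pull out the common factor 10b, then factor the remaining trinomial.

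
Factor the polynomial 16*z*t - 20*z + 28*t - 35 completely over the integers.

(4*t - 5)*(4*z + 7)

Group as (16*z*t - 20*z) + (28*t - 35) = 4*z*(4*t - 5) + 7*(4*t - 5).
Both groups share the factor (4*t - 5).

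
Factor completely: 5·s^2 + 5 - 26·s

Need a pair with product 5·5 = 25 and sum -26: that's -1 and -25.
Split the middle term: 5·s^2 - s - 25·s + 5 = s·(5·s - 1) - 5·(5·s - 1).

(5·s - 1)·(s - 5)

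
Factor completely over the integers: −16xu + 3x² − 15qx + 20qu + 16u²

−(3x − 4u)(5q − x + 4u)

Group: −5q(3x − 4u) + (x − 4u)(3x − 4u); both groups contain (3x − 4u).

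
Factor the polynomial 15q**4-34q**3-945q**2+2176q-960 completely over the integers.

Trying the rational-root candidates, q = -8 is a root, so (q+8) divides it; the quotient is 15q**3-154q**2+287q-120.
Continuing, q = 8 is a root, so (q-8) divides it; the quotient is 15q**2-34q+15.
The remaining quadratic factors as (3q-5)(5q-3).

(3q-5)(5q-3)(q+8)(q-8)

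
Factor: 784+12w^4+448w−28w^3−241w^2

(2w−7)(6w+7)(w+4)(w−4)

Testing divisors of the constant over divisors of the leading coefficient, w = −4 is a root, giving the factor (w+4) and quotient 12w^3−76w^2+63w+196.
Then w = −7/6 is a root, giving the factor (6w+7) and quotient 2w^2−15w+28.
The remaining quadratic factors as (w−4)(2w−7).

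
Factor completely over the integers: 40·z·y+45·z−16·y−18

Group as (40·z·y+45·z) + (−16·y−18) = 5·z·(8·y+9) − 2·(8·y+9).
Both groups share the factor (8·y+9).

(5·z−2)·(8·y+9)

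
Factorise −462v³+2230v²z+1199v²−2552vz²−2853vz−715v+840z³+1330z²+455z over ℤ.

Group: 3v(−154v²+230vz+143v−84z²−91z) + (−10z−5)(−154v²+230vz+143v−84z²−91z); both groups contain (−154v²+230vz+143v−84z²−91z), so (3v−10z−5) is a factor with cofactor −154v²+230vz+143v−84z²−91z.
The cofactor groups again: −154v²+230vz+143v−84z²−91z = −14v(11v−7z) + (12z+13)(11v−7z); both groups contain (11v−7z), giving −(14v−12z−13)(11v−7z).

−(11v−7z)(14v−12z−13)(3v−10z−5)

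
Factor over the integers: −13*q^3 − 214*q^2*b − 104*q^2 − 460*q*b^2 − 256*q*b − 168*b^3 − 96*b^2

−(q + 14*b + 8)*(q + 2*b)*(13*q + 6*b)

Group: q*(−13*q^2 − 188*q*b − 104*q − 84*b^2 − 48*b) + 2*b*(−13*q^2 − 188*q*b − 104*q − 84*b^2 − 48*b); both groups contain (−13*q^2 − 188*q*b − 104*q − 84*b^2 − 48*b), so (q + 2*b) is a factor with cofactor −13*q^2 − 188*q*b − 104*q − 84*b^2 − 48*b.
The cofactor groups again: −13*q^2 − 188*q*b − 104*q − 84*b^2 − 48*b = −q*(13*q + 6*b) + (−14*b − 8)*(13*q + 6*b); both groups contain (13*q + 6*b), giving −(q + 14*b + 8)*(13*q + 6*b).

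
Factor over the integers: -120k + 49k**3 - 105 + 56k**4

Group as (56k**4 - 120k) + (49k**3 - 105) = 8k(7k**3 - 15) + 7(7k**3 - 15).
Both groups share the factor (7k**3 - 15).

(8k + 7)(7k**3 - 15)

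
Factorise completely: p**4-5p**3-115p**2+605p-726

(p+11)(p-11)(p-2)(p-3)

Trying the rational-root candidates, p = 2 is a root, so (p-2) divides it; the quotient is p**3-3p**2-121p+363.
Then p = -11 is a root, giving the factor (p+11) and quotient p**2-14p+33.
The remaining quadratic factors as (p-11)(p-3).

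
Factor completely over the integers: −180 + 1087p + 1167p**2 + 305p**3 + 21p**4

Trying the rational-root candidates, p = −4 is a root, giving the factor (p + 4) and quotient 21p**3 + 221p**2 + 283p − 45.
Then p = 1/7 is a root, so (7p − 1) is a factor; dividing leaves 3p**2 + 32p + 45.
The remaining quadratic factors as (p + 9)(3p + 5).

(3p + 5)(7p − 1)(p + 4)(p + 9)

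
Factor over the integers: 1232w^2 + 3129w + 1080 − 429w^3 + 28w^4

Testing divisors of the constant over divisors of the leading coefficient, w = 9 is a root, giving the factor (w − 9) and quotient 28w^3 − 177w^2 − 361w − 120.
Next, w = 8 is a root, giving the factor (w − 8) and quotient 28w^2 + 47w + 15.
The remaining quadratic factors as (4w + 5)(7w + 3).

(4w + 5)(7w + 3)(w − 8)(w − 9)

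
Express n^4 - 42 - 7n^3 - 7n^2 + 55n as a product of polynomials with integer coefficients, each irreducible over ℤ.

(n + 3)(n - 1)(n - 2)(n - 7)

Testing divisors of the constant over divisors of the leading coefficient, n = 2 is a root, so (n - 2) divides it; the quotient is n^3 - 5n^2 - 17n + 21.
Then n = 7 is a root, giving the factor (n - 7) and quotient n^2 + 2n - 3.
The remaining quadratic factors as (n + 3)(n - 1).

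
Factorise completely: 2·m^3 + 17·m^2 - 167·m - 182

Testing divisors of the constant over divisors of the leading coefficient, m = -1 is a root, so (m + 1) is a factor; dividing leaves 2·m^2 + 15·m - 182.
The remaining quadratic factors as (m + 14)(2·m - 13).

(2·m - 13)·(m + 1)·(m + 14)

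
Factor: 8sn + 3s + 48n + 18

(8n + 3)(s + 6)

Group as (8sn + 3s) + (48n + 18) = s(8n + 3) + 6(8n + 3).
Both groups share the factor (8n + 3).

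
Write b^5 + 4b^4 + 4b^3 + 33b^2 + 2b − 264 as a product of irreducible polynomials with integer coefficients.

Among the possible rational roots, b = −3 is a root, so (b + 3) divides it; the quotient is b^4 + b^3 + b^2 + 30b − 88.
Continuing, b = 2 is a root, so (b − 2) divides it; the quotient is b^3 + 3b^2 + 7b + 44.
Continuing, b = −4 is a root, giving the factor (b + 4) and quotient b^2 − b + 11.
The quadratic b^2 − b + 11 has discriminant −43 < 0 and is irreducible over ℤ.

(b + 3)(b + 4)(b − 2)(b^2 − b + 11)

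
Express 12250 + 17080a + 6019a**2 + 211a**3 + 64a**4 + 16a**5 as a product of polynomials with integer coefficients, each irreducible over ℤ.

(4a + 5)(4a + 7)(a + 7)(a**2 − 6a + 50)

Among the possible rational roots, a = −7 is a root, so (a + 7) divides it; the quotient is 16a**4 − 48a**3 + 547a**2 + 2190a + 1750.
Continuing, a = −7/4 is a root, so (4a + 7) divides it; the quotient is 4a**3 − 19a**2 + 170a + 250.
Continuing, a = −5/4 is a root, giving the factor (4a + 5) and quotient a**2 − 6a + 50.
The quadratic a**2 − 6a + 50 has discriminant −164 < 0 and is irreducible over ℤ.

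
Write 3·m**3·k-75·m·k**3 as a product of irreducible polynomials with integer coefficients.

Pull out the common factor 3·m·k; m**2-25·k**2 is a difference of squares.

3·k·m·(m-5·k)·(m+5·k)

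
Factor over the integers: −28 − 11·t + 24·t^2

(3·t − 4)·(8·t + 7)

Need a pair with product 24·(−28) = −672 and sum −11: that's 21 and −32.
Split the middle term: 24·t^2 + 21·t − 32·t − 28 = 3·t·(8·t + 7) − 4·(8·t + 7).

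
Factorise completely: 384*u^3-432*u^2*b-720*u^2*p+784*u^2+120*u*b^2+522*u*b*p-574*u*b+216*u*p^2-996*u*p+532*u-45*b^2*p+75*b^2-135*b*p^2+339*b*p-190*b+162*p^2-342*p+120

Group: 6*u*(64*u^2-40*u*b-24*u*p+88*u+15*b*p-25*b-18*p+30) + (-3*b-9*p+4)*(64*u^2-40*u*b-24*u*p+88*u+15*b*p-25*b-18*p+30); both groups contain (64*u^2-40*u*b-24*u*p+88*u+15*b*p-25*b-18*p+30), so (6*u-3*b-9*p+4) is a factor with cofactor 64*u^2-40*u*b-24*u*p+88*u+15*b*p-25*b-18*p+30.
The cofactor groups again: 64*u^2-40*u*b-24*u*p+88*u+15*b*p-25*b-18*p+30 = 8*u*(8*u-5*b+6) + (-3*p+5)*(8*u-5*b+6); both groups contain (8*u-5*b+6), giving (8*u-3*p+5)*(8*u-5*b+6).

(6*u-3*b-9*p+4)*(8*u-3*p+5)*(8*u-5*b+6)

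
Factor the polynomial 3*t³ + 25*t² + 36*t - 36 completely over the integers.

Trying the rational-root candidates, t = -6 is a root, so (t + 6) divides it; the quotient is 3*t² + 7*t - 6.
The remaining quadratic factors as (3*t - 2)(t + 3).

(3*t - 2)*(t + 3)*(t + 6)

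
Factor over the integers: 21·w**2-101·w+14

Need a pair with product 21·14 = 294 and sum -101: that's -98 and -3.
Split the middle term: 21·w**2-98·w - 3·w+14 = 7·w·(3·w-14) - (3·w-14).

(3·w-14)·(7·w-1)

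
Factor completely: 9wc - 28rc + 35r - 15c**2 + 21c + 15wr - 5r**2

Group: 3w(5r + 3c) + (-r - 5c + 7)(5r + 3c); both groups contain (5r + 3c).

(3w - r - 5c + 7)(5r + 3c)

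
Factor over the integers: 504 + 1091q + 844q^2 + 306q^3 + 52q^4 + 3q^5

Testing divisors of the constant over divisors of the leading coefficient, q = -1 is a root, giving the factor (q + 1) and quotient 3q^4 + 49q^3 + 257q^2 + 587q + 504.
Continuing, q = -9 is a root, so (q + 9) divides it; the quotient is 3q^3 + 22q^2 + 59q + 56.
Continuing, q = -7/3 is a root, so (3q + 7) divides it; the quotient is q^2 + 5q + 8.
The quadratic q^2 + 5q + 8 has discriminant -7 < 0 and is irreducible over ℤ.

(3q + 7)(q + 1)(q + 9)(q^2 + 5q + 8)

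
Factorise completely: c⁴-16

(c)⁴ − (2)⁴ = ((c)² − (2)²)((c)² + (2)²); the first factor splits again, the second (c²+4) is irreducible.

(c+2)(c-2)(c²+4)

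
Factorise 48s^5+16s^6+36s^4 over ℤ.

Factor out 4s^4 first: what remains is 4s^2+12s+9.
Recognize a perfect-square trinomial with the parts 2s and 3.

4s^4(2s+3)^2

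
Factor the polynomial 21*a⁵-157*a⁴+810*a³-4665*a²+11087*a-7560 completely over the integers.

By the rational root theorem, a = 7/3 is a root, so (3*a-7) is a factor; dividing leaves 7*a⁴-36*a³+186*a²-1121*a+1080.
Continuing, a = 8/7 is a root, so (7*a-8) divides it; the quotient is a³-4*a²+22*a-135.
Then a = 5 is a root, so (a-5) divides it; the quotient is a²+a+27.
The quadratic a²+a+27 has discriminant -107 < 0 and is irreducible over ℤ.

(3*a-7)*(7*a-8)*(a-5)*(a²+a+27)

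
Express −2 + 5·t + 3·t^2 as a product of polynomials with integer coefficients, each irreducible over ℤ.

Need a pair with product 3·(−2) = −6 and sum 5: that's 6 and −1.
Split the middle term: 3·t^2 + 6·t − t − 2 = 3·t·(t + 2) − (t + 2).

(3·t − 1)·(t + 2)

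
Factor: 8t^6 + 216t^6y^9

Every term has a factor of 8t^6; factoring it out leaves 27y^9 + 1.
Recognize a sum of cubes with the parts 3y^3 and 1.

8t^6(3y^3 + 1)(9y^6 - 3y^3 + 1)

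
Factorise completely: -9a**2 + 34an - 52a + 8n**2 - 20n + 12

Group: -9a(a - 4n + 6) + (-2n + 2)(a - 4n + 6); both groups contain (a - 4n + 6).

-(9a + 2n - 2)(a - 4n + 6)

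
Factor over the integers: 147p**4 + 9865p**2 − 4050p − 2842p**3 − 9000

By the rational root theorem, p = 15 is a root, so (p − 15) is a factor; dividing leaves 147p**3 − 637p**2 + 310p + 600.
Then p = 12/7 is a root, so (7p − 12) divides it; the quotient is 21p**2 − 55p − 50.
The remaining quadratic factors as (3p − 10)(7p + 5).

(3p − 10)(7p + 5)(7p − 12)(p − 15)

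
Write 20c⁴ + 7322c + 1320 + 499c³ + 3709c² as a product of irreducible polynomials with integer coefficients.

Among the possible rational roots, c = −1/5 is a root, so (5c + 1) divides it; the quotient is 4c³ + 99c² + 722c + 1320.
Continuing, c = −12 is a root, so (c + 12) is a factor; dividing leaves 4c² + 51c + 110.
The remaining quadratic factors as (4c + 11)(c + 10).

(4c + 11)(5c + 1)(c + 10)(c + 12)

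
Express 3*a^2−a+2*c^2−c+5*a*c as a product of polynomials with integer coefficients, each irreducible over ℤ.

Group: 3*a*(a+c) + (2*c−1)*(a+c); both groups contain (a+c).

(3*a+2*c−1)*(a+c)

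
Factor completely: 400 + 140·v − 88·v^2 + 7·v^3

(7·v + 10)·(v − 10)·(v − 4)

Testing divisors of the constant over divisors of the leading coefficient, v = −10/7 is a root, so (7·v + 10) divides it; the quotient is v^2 − 14·v + 40.
The remaining quadratic factors as (v − 10)(v − 4).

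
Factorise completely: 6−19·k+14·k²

Need a pair with product 14·6 = 84 and sum −19: that's −7 and −12.
Split the middle term: 14·k²−7·k − 12·k+6 = 7·k·(2·k−1) − 6·(2·k−1).

(2·k−1)·(7·k−6)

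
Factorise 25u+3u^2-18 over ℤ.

Need a pair with product 3·(-18) = -54 and sum 25: that's -2 and 27.
Split the middle term: 3u^2-2u + 27u-18 = u(3u-2) + 9(3u-2).

(3u-2)(u+9)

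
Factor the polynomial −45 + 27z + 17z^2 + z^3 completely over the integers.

(z + 15)(z + 3)(z − 1)

Among the possible rational roots, z = −3 is a root, giving the factor (z + 3) and quotient z^2 + 14z − 15.
The remaining quadratic factors as (z + 15)(z − 1).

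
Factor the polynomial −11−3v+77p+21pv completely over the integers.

(3v+11)(7p−1)

Group as (21pv+77p) + (−3v−11) = 7p(3v+11) − (3v+11).
Both groups share the factor (3v+11).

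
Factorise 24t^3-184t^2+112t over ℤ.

8t(3t-2)(t-7)

Pull out the common factor 8t, then factor the remaining trinomial.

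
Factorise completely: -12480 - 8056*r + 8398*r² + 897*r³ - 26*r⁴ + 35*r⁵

(5*r - 8)*(7*r + 6)*(r + 5)*(r² - 5*r + 52)

Among the possible rational roots, r = -5 is a root, so (r + 5) is a factor; dividing leaves 35*r⁴ - 201*r³ + 1902*r² - 1112*r - 2496.
Next, r = 8/5 is a root, giving the factor (5*r - 8) and quotient 7*r³ - 29*r² + 334*r + 312.
Continuing, r = -6/7 is a root, giving the factor (7*r + 6) and quotient r² - 5*r + 52.
The quadratic r² - 5*r + 52 has discriminant -183 < 0 and is irreducible over ℤ.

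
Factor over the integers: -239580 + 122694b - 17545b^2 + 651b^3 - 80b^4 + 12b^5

(2b - 11)(2b - 15)(3b - 11)(b^2 + 10b + 132)

By the rational root theorem, b = 15/2 is a root, so (2b - 15) is a factor; dividing leaves 6b^4 + 5b^3 + 363b^2 - 6050b + 15972.
Next, b = 11/2 is a root, so (2b - 11) divides it; the quotient is 3b^3 + 19b^2 + 286b - 1452.
Continuing, b = 11/3 is a root, so (3b - 11) is a factor; dividing leaves b^2 + 10b + 132.
The quadratic b^2 + 10b + 132 has discriminant -428 < 0 and is irreducible over ℤ.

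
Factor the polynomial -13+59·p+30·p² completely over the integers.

(5·p-1)·(6·p+13)

Need a pair with product 30·(-13) = -390 and sum 59: that's 65 and -6.
Split the middle term: 30·p²+65·p - 6·p-13 = 5·p·(6·p+13) - (6·p+13).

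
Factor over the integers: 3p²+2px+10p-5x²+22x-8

Group: p(3p+5x-2) + (-x+4)(3p+5x-2); both groups contain (3p+5x-2).

(3p+5x-2)(p-x+4)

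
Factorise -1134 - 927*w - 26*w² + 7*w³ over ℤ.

By the rational root theorem, w = 14 is a root, giving the factor (w - 14) and quotient 7*w² + 72*w + 81.
The remaining quadratic factors as (7*w + 9)(w + 9).

(7*w + 9)*(w + 9)*(w - 14)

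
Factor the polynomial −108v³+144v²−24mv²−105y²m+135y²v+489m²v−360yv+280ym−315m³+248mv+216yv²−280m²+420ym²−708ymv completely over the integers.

−(5y−5m−2v)(3y−9m+6v−8)(7m−9v)

Group: 3y(−35ym+45yv+35m²−31mv−18v²) + (−9m+6v−8)(−35ym+45yv+35m²−31mv−18v²); both groups contain (−35ym+45yv+35m²−31mv−18v²), so (3y−9m+6v−8) is a factor with cofactor −35ym+45yv+35m²−31mv−18v².
The cofactor groups again: −35ym+45yv+35m²−31mv−18v² = −7m(5y−5m−2v) + 9v(5y−5m−2v); both groups contain (5y−5m−2v), giving −(7m−9v)(5y−5m−2v).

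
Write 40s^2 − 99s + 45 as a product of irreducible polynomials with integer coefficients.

Need a pair with product 40·45 = 1800 and sum −99: that's −75 and −24.
Split the middle term: 40s^2 − 75s − 24s + 45 = 5s(8s − 15) − 3(8s − 15).

(5s − 3)(8s − 15)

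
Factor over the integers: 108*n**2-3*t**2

3*(6*n+t)*(6*n-t)

Factor out 3, leaving 36*n**2-t**2, which is a difference of two squares.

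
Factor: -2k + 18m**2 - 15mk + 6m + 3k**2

Group: 6m(3m - k) + (-3k + 2)(3m - k); both groups contain (3m - k).

(6m - 3k + 2)(3m - k)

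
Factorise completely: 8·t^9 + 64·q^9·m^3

8·(2·q^3·m + t^3)·(4·q^6·m^2 − 2·q^3·t^3·m + t^6)

Pull out the common factor 8, leaving 8·q^9·m^3 + t^9.
Recognize a sum of cubes with the parts t^3 and 2·q^3·m.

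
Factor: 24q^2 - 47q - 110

(3q - 10)(8q + 11)

Need a pair with product 24·(-110) = -2640 and sum -47: that's 33 and -80.
Split the middle term: 24q^2 + 33q - 80q - 110 = 3q(8q + 11) - 10(8q + 11).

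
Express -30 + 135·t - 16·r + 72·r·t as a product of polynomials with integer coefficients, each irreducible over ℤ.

Group as (72·r·t - 16·r) + (135·t - 30) = 8·r·(9·t - 2) + 15·(9·t - 2).
Both groups share the factor (9·t - 2).

(8·r + 15)·(9·t - 2)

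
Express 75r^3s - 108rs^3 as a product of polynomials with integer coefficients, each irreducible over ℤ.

3rs(5r + 6s)(5r - 6s)

Factor out 3rs, leaving 25r^2 - 36s^2, which is a difference of two squares.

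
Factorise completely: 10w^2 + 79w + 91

Need a pair with product 10·91 = 910 and sum 79: that's 65 and 14.
Split the middle term: 10w^2 + 65w + 14w + 91 = 5w(2w + 13) + 7(2w + 13).

(2w + 13)(5w + 7)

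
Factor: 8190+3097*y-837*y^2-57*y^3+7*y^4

Testing divisors of the constant over divisors of the leading coefficient, y = 5 is a root, giving the factor (y-5) and quotient 7*y^3-22*y^2-947*y-1638.
Continuing, y = -9 is a root, giving the factor (y+9) and quotient 7*y^2-85*y-182.
The remaining quadratic factors as (y-14)(7*y+13).

(7*y+13)*(y+9)*(y-14)*(y-5)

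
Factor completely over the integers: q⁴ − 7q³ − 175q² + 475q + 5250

(q + 10)(q + 5)(q − 15)(q − 7)

Among the possible rational roots, q = −5 is a root, so (q + 5) is a factor; dividing leaves q³ − 12q² − 115q + 1050.
Next, q = 15 is a root, so (q − 15) divides it; the quotient is q² + 3q − 70.
The remaining quadratic factors as (q + 10)(q − 7).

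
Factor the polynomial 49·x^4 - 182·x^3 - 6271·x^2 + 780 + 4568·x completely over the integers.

(7·x + 1)·(7·x - 6)·(x + 10)·(x - 13)

Trying the rational-root candidates, x = -10 is a root, so (x + 10) is a factor; dividing leaves 49·x^3 - 672·x^2 + 449·x + 78.
Continuing, x = 6/7 is a root, giving the factor (7·x - 6) and quotient 7·x^2 - 90·x - 13.
The remaining quadratic factors as (x - 13)(7·x + 1).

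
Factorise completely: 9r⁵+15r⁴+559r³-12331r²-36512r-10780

Testing divisors of the constant over divisors of the leading coefficient, r = 10 is a root, so (r-10) divides it; the quotient is 9r⁴+105r³+1609r²+3759r+1078.
Continuing, r = -1/3 is a root, so (3r+1) divides it; the quotient is 3r³+34r²+525r+1078.
Next, r = -7/3 is a root, so (3r+7) divides it; the quotient is r²+9r+154.
The quadratic r²+9r+154 has discriminant -535 < 0 and is irreducible over ℤ.

(3r+1)(3r+7)(r-10)(r²+9r+154)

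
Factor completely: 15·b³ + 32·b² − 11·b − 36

Testing divisors of the constant over divisors of the leading coefficient, b = −9/5 is a root, so (5·b + 9) is a factor; dividing leaves 3·b² + b − 4.
The remaining quadratic factors as (3·b + 4)(b − 1).

(3·b + 4)·(5·b + 9)·(b − 1)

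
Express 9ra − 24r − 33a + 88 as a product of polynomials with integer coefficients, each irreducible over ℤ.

Group as (9ra − 24r) + (−33a + 88) = 3r(3a − 8) − 11(3a − 8).
Both groups share the factor (3a − 8).

(3a − 8)(3r − 11)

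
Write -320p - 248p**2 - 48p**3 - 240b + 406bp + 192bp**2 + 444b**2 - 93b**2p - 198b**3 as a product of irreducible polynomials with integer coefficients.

-(11b - 4p - 10)(3b + 4p)(6b - 3p - 8)

Group: 6b(-33b**2 - 32bp + 30b + 16p**2 + 40p) + (-3p - 8)(-33b**2 - 32bp + 30b + 16p**2 + 40p); both groups contain (-33b**2 - 32bp + 30b + 16p**2 + 40p), so (6b - 3p - 8) is a factor with cofactor -33b**2 - 32bp + 30b + 16p**2 + 40p.
The cofactor groups again: -33b**2 - 32bp + 30b + 16p**2 + 40p = -11b(3b + 4p) + (4p + 10)(3b + 4p); both groups contain (3b + 4p), giving -(11b - 4p - 10)(3b + 4p).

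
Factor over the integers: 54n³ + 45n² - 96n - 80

Among the possible rational roots, n = 4/3 is a root, so (3n - 4) divides it; the quotient is 18n² + 39n + 20.
The remaining quadratic factors as (6n + 5)(3n + 4).

(3n + 4)(3n - 4)(6n + 5)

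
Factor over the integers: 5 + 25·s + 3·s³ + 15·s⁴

(5·s + 1)·(3·s³ + 5)

Group as (15·s⁴ + 25·s) + (3·s³ + 5) = 5·s·(3·s³ + 5) + (3·s³ + 5).
Both groups share the factor (3·s³ + 5).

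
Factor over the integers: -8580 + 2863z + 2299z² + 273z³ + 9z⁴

(3z + 11)(3z - 4)(z + 13)(z + 15)

Testing divisors of the constant over divisors of the leading coefficient, z = 4/3 is a root, giving the factor (3z - 4) and quotient 3z³ + 95z² + 893z + 2145.
Next, z = -13 is a root, so (z + 13) is a factor; dividing leaves 3z² + 56z + 165.
The remaining quadratic factors as (3z + 11)(z + 15).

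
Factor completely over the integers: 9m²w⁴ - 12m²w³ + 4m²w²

Pull out the common factor m²w², leaving 9w² - 12w + 4.
Recognize a perfect-square trinomial with the parts 3w and 2.

m²w²(3w - 2)²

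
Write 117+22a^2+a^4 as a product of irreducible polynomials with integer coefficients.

(a^2+13)(a^2+9)

Substitute u = a^2 to get a quadratic in u, then factor.
a^2+9 is irreducible over ℤ (sum of squares).
a^2+13 is irreducible over ℤ (always positive, so no real roots).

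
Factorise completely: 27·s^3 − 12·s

3·s·(3·s + 2)·(3·s − 2)

Pull out the common factor 3·s; 9·s^2 − 4 is a difference of squares.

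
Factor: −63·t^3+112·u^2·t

Factor out 7·t, leaving 16·u^2−9·t^2, which is a difference of two squares.

7·t·(4·u−3·t)·(4·u+3·t)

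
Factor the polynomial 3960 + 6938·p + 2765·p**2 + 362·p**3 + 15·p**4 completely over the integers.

Testing divisors of the constant over divisors of the leading coefficient, p = -10/3 is a root, so (3·p + 10) divides it; the quotient is 5·p**3 + 104·p**2 + 575·p + 396.
Continuing, p = -11 is a root, so (p + 11) divides it; the quotient is 5·p**2 + 49·p + 36.
The remaining quadratic factors as (p + 9)(5·p + 4).

(3·p + 10)·(5·p + 4)·(p + 11)·(p + 9)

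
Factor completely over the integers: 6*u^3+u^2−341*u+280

(6*u−5)*(u+8)*(u−7)

Trying the rational-root candidates, u = −8 is a root, giving the factor (u+8) and quotient 6*u^2−47*u+35.
The remaining quadratic factors as (u−7)(6*u−5).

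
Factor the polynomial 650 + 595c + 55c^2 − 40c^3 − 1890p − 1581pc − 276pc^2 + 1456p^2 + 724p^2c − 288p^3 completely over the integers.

Group: 9p(−32p^2 + 84pc + 144p − 40c^2 − 145c − 130) + (c − 5)(−32p^2 + 84pc + 144p − 40c^2 − 145c − 130); both groups contain (−32p^2 + 84pc + 144p − 40c^2 − 145c − 130), so (9p + c − 5) is a factor with cofactor −32p^2 + 84pc + 144p − 40c^2 − 145c − 130.
The cofactor groups again: −32p^2 + 84pc + 144p − 40c^2 − 145c − 130 = −8p(4p − 8c − 13) + (5c + 10)(4p − 8c − 13); both groups contain (4p − 8c − 13), giving −(8p − 5c − 10)(4p − 8c − 13).

−(8p − 5c − 10)(4p − 8c − 13)(9p + c − 5)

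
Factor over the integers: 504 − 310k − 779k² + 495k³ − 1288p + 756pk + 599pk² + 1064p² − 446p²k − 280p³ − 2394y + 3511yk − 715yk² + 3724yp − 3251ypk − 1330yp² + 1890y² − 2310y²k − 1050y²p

Group: 15y(−70yp − 154yk + 126y − 70p² − 199pk + 196p − 99k² + 235k − 126) + (4p − 5k − 4)(−70yp − 154yk + 126y − 70p² − 199pk + 196p − 99k² + 235k − 126); both groups contain (−70yp − 154yk + 126y − 70p² − 199pk + 196p − 99k² + 235k − 126), so (15y + 4p − 5k − 4) is a factor with cofactor −70yp − 154yk + 126y − 70p² − 199pk + 196p − 99k² + 235k − 126.
The cofactor groups again: −70yp − 154yk + 126y − 70p² − 199pk + 196p − 99k² + 235k − 126 = −14y(5p + 11k − 9) + (−14p − 9k + 14)(5p + 11k − 9); both groups contain (5p + 11k − 9), giving −(14y + 14p + 9k − 14)(5p + 11k − 9).

−(15y + 4p − 5k − 4)(5p + 11k − 9)(14y + 14p + 9k − 14)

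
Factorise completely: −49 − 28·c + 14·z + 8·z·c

Group as (8·z·c + 14·z) + (−28·c − 49) = 2·z·(4·c + 7) − 7·(4·c + 7).
Both groups share the factor (4·c + 7).

(2·z − 7)·(4·c + 7)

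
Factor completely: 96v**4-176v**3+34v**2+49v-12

(2v+1)(3v-4)(4v-1)(4v-3)

Trying the rational-root candidates, v = -1/2 is a root, giving the factor (2v+1) and quotient 48v**3-112v**2+73v-12.
Continuing, v = 3/4 is a root, giving the factor (4v-3) and quotient 12v**2-19v+4.
The remaining quadratic factors as (4v-1)(3v-4).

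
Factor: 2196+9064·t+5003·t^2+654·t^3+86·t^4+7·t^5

(7·t+2)·(t+2)·(t+9)·(t^2+t+61)

Testing divisors of the constant over divisors of the leading coefficient, t = -2 is a root, giving the factor (t+2) and quotient 7·t^4+72·t^3+510·t^2+3983·t+1098.
Next, t = -9 is a root, giving the factor (t+9) and quotient 7·t^3+9·t^2+429·t+122.
Continuing, t = -2/7 is a root, giving the factor (7·t+2) and quotient t^2+t+61.
The quadratic t^2+t+61 has discriminant -243 < 0 and is irreducible over ℤ.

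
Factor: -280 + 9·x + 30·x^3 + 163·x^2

Among the possible rational roots, x = -8/5 is a root, so (5·x + 8) divides it; the quotient is 6·x^2 + 23·x - 35.
The remaining quadratic factors as (x + 5)(6·x - 7).

(5·x + 8)·(6·x - 7)·(x + 5)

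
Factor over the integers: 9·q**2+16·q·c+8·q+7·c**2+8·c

(9·q+7·c+8)·(q+c)

Group: 9·q·(q+c) + (7·c+8)·(q+c); both groups contain (q+c).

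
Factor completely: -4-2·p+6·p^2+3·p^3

Group as (3·p^3-2·p) + (6·p^2-4) = p·(3·p^2-2) + 2·(3·p^2-2).
Both groups share the factor (3·p^2-2).

(p+2)·(3·p^2-2)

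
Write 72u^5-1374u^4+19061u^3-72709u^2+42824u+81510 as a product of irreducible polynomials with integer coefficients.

By the rational root theorem, u = 11/3 is a root, giving the factor (3u-11) and quotient 24u^4-370u^3+4997u^2-5914u-7410.
Continuing, u = 13/6 is a root, so (6u-13) is a factor; dividing leaves 4u^3-53u^2+718u+570.
Next, u = -3/4 is a root, giving the factor (4u+3) and quotient u^2-14u+190.
The quadratic u^2-14u+190 has discriminant -564 < 0 and is irreducible over ℤ.

(3u-11)(4u+3)(6u-13)(u^2-14u+190)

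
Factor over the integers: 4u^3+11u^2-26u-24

Among the possible rational roots, u = -3/4 is a root, so (4u+3) is a factor; dividing leaves u^2+2u-8.
The remaining quadratic factors as (u-2)(u+4).

(4u+3)(u+4)(u-2)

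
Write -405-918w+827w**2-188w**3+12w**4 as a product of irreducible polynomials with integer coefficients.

Testing divisors of the constant over divisors of the leading coefficient, w = 9/2 is a root, so (2w-9) divides it; the quotient is 6w**3-67w**2+112w+45.
Continuing, w = -1/3 is a root, so (3w+1) divides it; the quotient is 2w**2-23w+45.
The remaining quadratic factors as (w-9)(2w-5).

(2w-5)(2w-9)(3w+1)(w-9)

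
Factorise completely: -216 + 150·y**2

6·(5·y + 6)·(5·y - 6)

Every term has a factor of 6. Then 25·y**2 - 36 = (5·y)² − (6)².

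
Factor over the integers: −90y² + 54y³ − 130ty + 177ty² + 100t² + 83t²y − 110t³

Group: 5t(−22t² − 23ty + 20t − 6y² + 10y) − 9y(−22t² − 23ty + 20t − 6y² + 10y); both groups contain (−22t² − 23ty + 20t − 6y² + 10y), so (5t − 9y) is a factor with cofactor −22t² − 23ty + 20t − 6y² + 10y.
The cofactor groups again: −22t² − 23ty + 20t − 6y² + 10y = −11t(2t + y) + (−6y + 10)(2t + y); both groups contain (2t + y), giving −(11t + 6y − 10)(2t + y).

−(11t + 6y − 10)(2t + y)(5t − 9y)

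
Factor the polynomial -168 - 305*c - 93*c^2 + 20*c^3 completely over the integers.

(4*c + 3)*(5*c + 8)*(c - 7)

Trying the rational-root candidates, c = 7 is a root, giving the factor (c - 7) and quotient 20*c^2 + 47*c + 24.
The remaining quadratic factors as (4*c + 3)(5*c + 8).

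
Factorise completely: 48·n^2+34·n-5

(6·n+5)·(8·n-1)

Need a pair with product 48·(-5) = -240 and sum 34: that's 40 and -6.
Split the middle term: 48·n^2+40·n - 6·n-5 = 8·n·(6·n+5) - (6·n+5).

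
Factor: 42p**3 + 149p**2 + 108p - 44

Trying the rational-root candidates, p = -11/6 is a root, so (6p + 11) is a factor; dividing leaves 7p**2 + 12p - 4.
The remaining quadratic factors as (7p - 2)(p + 2).

(6p + 11)(7p - 2)(p + 2)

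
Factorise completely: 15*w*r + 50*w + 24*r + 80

(3*r + 10)*(5*w + 8)

Group as (15*w*r + 50*w) + (24*r + 80) = 5*w*(3*r + 10) + 8*(3*r + 10).
Both groups share the factor (3*r + 10).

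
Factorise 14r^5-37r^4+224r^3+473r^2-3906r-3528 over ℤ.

(2r-7)(7r+6)(r+3)(r^2-3r+28)

Testing divisors of the constant over divisors of the leading coefficient, r = -6/7 is a root, so (7r+6) divides it; the quotient is 2r^4-7r^3+38r^2+35r-588.
Then r = -3 is a root, so (r+3) is a factor; dividing leaves 2r^3-13r^2+77r-196.
Continuing, r = 7/2 is a root, giving the factor (2r-7) and quotient r^2-3r+28.
The quadratic r^2-3r+28 has discriminant -103 < 0 and is irreducible over ℤ.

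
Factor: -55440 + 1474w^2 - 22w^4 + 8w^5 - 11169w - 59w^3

Among the possible rational roots, w = 7 is a root, so (w - 7) divides it; the quotient is 8w^4 + 34w^3 + 179w^2 + 2727w + 7920.
Continuing, w = -11/2 is a root, so (2w + 11) divides it; the quotient is 4w^3 - 5w^2 + 117w + 720.
Continuing, w = -15/4 is a root, so (4w + 15) is a factor; dividing leaves w^2 - 5w + 48.
The quadratic w^2 - 5w + 48 has discriminant -167 < 0 and is irreducible over ℤ.

(2w + 11)(4w + 15)(w - 7)(w^2 - 5w + 48)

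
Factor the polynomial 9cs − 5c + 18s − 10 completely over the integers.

(9s − 5)(c + 2)

Group as (9cs − 5c) + (18s − 10) = c(9s − 5) + 2(9s − 5).
Both groups share the factor (9s − 5).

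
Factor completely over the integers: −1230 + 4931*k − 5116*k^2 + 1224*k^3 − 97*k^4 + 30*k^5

Testing divisors of the constant over divisors of the leading coefficient, k = 2/5 is a root, giving the factor (5*k − 2) and quotient 6*k^4 − 17*k^3 + 238*k^2 − 928*k + 615.
Next, k = 5/6 is a root, so (6*k − 5) is a factor; dividing leaves k^3 − 2*k^2 + 38*k − 123.
Then k = 3 is a root, so (k − 3) divides it; the quotient is k^2 + k + 41.
The quadratic k^2 + k + 41 has discriminant −163 < 0 and is irreducible over ℤ.

(5*k − 2)*(6*k − 5)*(k − 3)*(k^2 + k + 41)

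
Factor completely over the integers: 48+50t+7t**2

(7t+8)(t+6)

Need a pair with product 7·48 = 336 and sum 50: that's 42 and 8.
Split the middle term: 7t**2+42t + 8t+48 = 7t(t+6) + 8(t+6).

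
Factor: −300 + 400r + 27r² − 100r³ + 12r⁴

Testing divisors of the constant over divisors of the leading coefficient, r = −2 is a root, giving the factor (r + 2) and quotient 12r³ − 124r² + 275r − 150.
Next, r = 2 is a root, so (r − 2) is a factor; dividing leaves 12r² − 100r + 75.
The remaining quadratic factors as (2r − 15)(6r − 5).

(2r − 15)(6r − 5)(r + 2)(r − 2)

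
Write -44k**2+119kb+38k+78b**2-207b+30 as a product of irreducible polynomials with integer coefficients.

Group: -11k(4k-13b+2) + (-6b+15)(4k-13b+2); both groups contain (4k-13b+2).

-(4k-13b+2)(11k+6b-15)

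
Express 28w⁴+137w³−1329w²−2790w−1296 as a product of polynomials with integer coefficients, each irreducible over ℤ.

Testing divisors of the constant over divisors of the leading coefficient, w = 6 is a root, giving the factor (w−6) and quotient 28w³+305w²+501w+216.
Continuing, w = −3/4 is a root, giving the factor (4w+3) and quotient 7w²+71w+72.
The remaining quadratic factors as (w+9)(7w+8).

(4w+3)(7w+8)(w+9)(w−6)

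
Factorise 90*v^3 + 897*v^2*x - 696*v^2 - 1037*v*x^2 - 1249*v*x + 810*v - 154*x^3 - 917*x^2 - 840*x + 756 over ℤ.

(15*v + 2*x + 9)*(6*v - 7*x - 14)*(v + 11*x - 6)

Group: v*(90*v^2 - 93*v*x - 156*v - 14*x^2 - 91*x - 126) + (11*x - 6)*(90*v^2 - 93*v*x - 156*v - 14*x^2 - 91*x - 126); both groups contain (90*v^2 - 93*v*x - 156*v - 14*x^2 - 91*x - 126), so (v + 11*x - 6) is a factor with cofactor 90*v^2 - 93*v*x - 156*v - 14*x^2 - 91*x - 126.
The cofactor groups again: 90*v^2 - 93*v*x - 156*v - 14*x^2 - 91*x - 126 = 15*v*(6*v - 7*x - 14) + (2*x + 9)*(6*v - 7*x - 14); both groups contain (6*v - 7*x - 14), giving (15*v + 2*x + 9)*(6*v - 7*x - 14).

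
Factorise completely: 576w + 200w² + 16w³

Pull out the common factor 8w, then factor the remaining trinomial.

8w(2w + 9)(w + 8)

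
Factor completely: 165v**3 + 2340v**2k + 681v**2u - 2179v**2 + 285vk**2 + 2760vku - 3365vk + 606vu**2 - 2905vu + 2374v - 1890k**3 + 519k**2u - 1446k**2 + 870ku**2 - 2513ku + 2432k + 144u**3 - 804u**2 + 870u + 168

(11v - 9k + 8u - 14)(v + 14k + 3u - 12)(15v + 15k + 6u + 1)

Group: 15v(11v**2 + 145vk + 41vu - 146v - 126k**2 + 85ku - 88k + 24u**2 - 138u + 168) + (15k + 6u + 1)(11v**2 + 145vk + 41vu - 146v - 126k**2 + 85ku - 88k + 24u**2 - 138u + 168); both groups contain (11v**2 + 145vk + 41vu - 146v - 126k**2 + 85ku - 88k + 24u**2 - 138u + 168), so (15v + 15k + 6u + 1) is a factor with cofactor 11v**2 + 145vk + 41vu - 146v - 126k**2 + 85ku - 88k + 24u**2 - 138u + 168.
The cofactor groups again: 11v**2 + 145vk + 41vu - 146v - 126k**2 + 85ku - 88k + 24u**2 - 138u + 168 = 11v(v + 14k + 3u - 12) + (-9k + 8u - 14)(v + 14k + 3u - 12); both groups contain (v + 14k + 3u - 12), giving (11v - 9k + 8u - 14)(v + 14k + 3u - 12).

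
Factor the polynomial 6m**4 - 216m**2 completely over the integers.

Pull out the common factor 6m**2; m**2 - 36 is a difference of squares.

6m**2(m + 6)(m - 6)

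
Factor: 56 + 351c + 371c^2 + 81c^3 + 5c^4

By the rational root theorem, c = -1/5 is a root, so (5c + 1) is a factor; dividing leaves c^3 + 16c^2 + 71c + 56.
Then c = -1 is a root, so (c + 1) divides it; the quotient is c^2 + 15c + 56.
The remaining quadratic factors as (c + 8)(c + 7).

(5c + 1)(c + 1)(c + 7)(c + 8)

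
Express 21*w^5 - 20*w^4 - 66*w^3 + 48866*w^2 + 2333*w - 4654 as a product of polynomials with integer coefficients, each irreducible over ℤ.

Among the possible rational roots, w = 2/7 is a root, giving the factor (7*w - 2) and quotient 3*w^4 - 2*w^3 - 10*w^2 + 6978*w + 2327.
Next, w = -1/3 is a root, so (3*w + 1) divides it; the quotient is w^3 - w^2 - 3*w + 2327.
Continuing, w = -13 is a root, so (w + 13) is a factor; dividing leaves w^2 - 14*w + 179.
The quadratic w^2 - 14*w + 179 has discriminant -520 < 0 and is irreducible over ℤ.

(3*w + 1)*(7*w - 2)*(w + 13)*(w^2 - 14*w + 179)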